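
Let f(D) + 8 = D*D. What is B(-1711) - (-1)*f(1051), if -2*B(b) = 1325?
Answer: 2207861/2 ≈ 1.1039e+6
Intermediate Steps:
B(b) = -1325/2 (B(b) = -1/2*1325 = -1325/2)
f(D) = -8 + D**2 (f(D) = -8 + D*D = -8 + D**2)
B(-1711) - (-1)*f(1051) = -1325/2 - (-1)*(-8 + 1051**2) = -1325/2 - (-1)*(-8 + 1104601) = -1325/2 - (-1)*1104593 = -1325/2 - 1*(-1104593) = -1325/2 + 1104593 = 2207861/2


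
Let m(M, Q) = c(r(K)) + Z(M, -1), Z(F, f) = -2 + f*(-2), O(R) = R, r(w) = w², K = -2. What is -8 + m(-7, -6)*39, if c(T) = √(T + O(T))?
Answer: -8 + 78*√2 ≈ 102.31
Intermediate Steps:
Z(F, f) = -2 - 2*f
c(T) = √2*√T (c(T) = √(T + T) = √(2*T) = √2*√T)
m(M, Q) = 2*√2 (m(M, Q) = √2*√((-2)²) + (-2 - 2*(-1)) = √2*√4 + (-2 + 2) = √2*2 + 0 = 2*√2 + 0 = 2*√2)
-8 + m(-7, -6)*39 = -8 + (2*√2)*39 = -8 + 78*√2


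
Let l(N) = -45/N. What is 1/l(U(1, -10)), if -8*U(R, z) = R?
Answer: 1/360 ≈ 0.0027778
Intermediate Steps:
U(R, z) = -R/8
1/l(U(1, -10)) = 1/(-45/((-1/8*1))) = 1/(-45/(-1/8)) = 1/(-45*(-8)) = 1/360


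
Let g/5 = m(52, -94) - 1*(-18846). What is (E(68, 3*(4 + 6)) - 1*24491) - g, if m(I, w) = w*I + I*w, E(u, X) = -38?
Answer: -69879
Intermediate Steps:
m(I, w) = 2*I*w (m(I, w) = I*w + I*w = 2*I*w)
g = 45350 (g = 5*(2*52*(-94) - 1*(-18846)) = 5*(-9776 + 18846) = 5*9070 = 45350)
(E(68, 3*(4 + 6)) - 1*24491) - g = (-38 - 1*24491) - 1*45350 = (-38 - 24491) - 45350 = -24529 - 45350 = -69879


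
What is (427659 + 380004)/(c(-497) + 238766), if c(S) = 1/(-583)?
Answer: 470867529/139200577 ≈ 3.3827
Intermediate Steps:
c(S) = -1/583
(427659 + 380004)/(c(-497) + 238766) = (427659 + 380004)/(-1/583 + 238766) = 807663/(139200577/583) = 807663*(583/139200577) = 470867529/139200577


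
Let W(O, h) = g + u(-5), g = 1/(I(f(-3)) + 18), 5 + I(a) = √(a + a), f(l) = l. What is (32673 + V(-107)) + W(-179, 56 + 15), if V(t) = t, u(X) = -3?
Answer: 5698538/175 - I*√6/175 ≈ 32563.0 - 0.013997*I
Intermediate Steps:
I(a) = -5 + √2*√a (I(a) = -5 + √(a + a) = -5 + √(2*a) = -5 + √2*√a)
g = 1/(13 + I*√6) (g = 1/((-5 + √2*√(-3)) + 18) = 1/((-5 + √2*(I*√3)) + 18) = 1/((-5 + I*√6) + 18) = 1/(13 + I*√6) ≈ 0.074286 - 0.013997*I)
W(O, h) = -512/175 - I*√6/175 (W(O, h) = (13/175 - I*√6/175) - 3 = -512/175 - I*√6/175)
(32673 + V(-107)) + W(-179, 56 + 15) = (32673 - 107) + (-3*√6 + 38*I)/(√6 - 13*I) = 32566 + (-3*√6 + 38*I)/(√6 - 13*I)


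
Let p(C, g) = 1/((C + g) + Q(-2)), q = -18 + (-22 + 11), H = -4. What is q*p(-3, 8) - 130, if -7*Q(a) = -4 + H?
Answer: -5793/43 ≈ -134.72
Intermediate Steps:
q = -29 (q = -18 - 11 = -29)
Q(a) = 8/7 (Q(a) = -(-4 - 4)/7 = -⅐*(-8) = 8/7)
p(C, g) = 1/(8/7 + C + g) (p(C, g) = 1/((C + g) + 8/7) = 1/(8/7 + C + g))
q*p(-3, 8) - 130 = -203/(8 + 7*(-3) + 7*8) - 130 = -203/(8 - 21 + 56) - 130 = -203/43 - 130 = -5793/43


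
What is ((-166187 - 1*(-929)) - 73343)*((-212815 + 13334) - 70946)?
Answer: 64524152627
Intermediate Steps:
((-166187 - 1*(-929)) - 73343)*((-212815 + 13334) - 70946) = ((-166187 + 929) - 73343)*(-199481 - 70946) = (-165258 - 73343)*(-270427) = -238601*(-270427) = 64524152627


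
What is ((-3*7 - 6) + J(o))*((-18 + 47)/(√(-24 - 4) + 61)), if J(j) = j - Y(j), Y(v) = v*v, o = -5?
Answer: -100833/3749 + 3306*I*√7/3749 ≈ -26.896 + 2.3331*I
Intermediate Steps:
Y(v) = v²
J(j) = j - j²
((-3*7 - 6) + J(o))*((-18 + 47)/(√(-24 - 4) + 61)) = ((-3*7 - 6) - 5*(1 - 1*(-5)))*((-18 + 47)/(√(-24 - 4) + 61)) = ((-21 - 6) - 5*(1 + 5))*(29/(√(-28) + 61)) = (-27 - 5*6)*(29/(2*I*√7 + 61)) = (-27 - 30)*(29/(61 + 2*I*√7)) = -1653/(61 + 2*I*√7)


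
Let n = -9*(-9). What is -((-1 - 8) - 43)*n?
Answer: 4212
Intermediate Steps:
n = 81
-((-1 - 8) - 43)*n = -((-1 - 8) - 43)*81 = -(-9 - 43)*81 = -(-52)*81 = -1*(-4212) = 4212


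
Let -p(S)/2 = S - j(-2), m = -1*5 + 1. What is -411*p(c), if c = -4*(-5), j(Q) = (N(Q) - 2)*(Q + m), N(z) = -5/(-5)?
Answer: 11508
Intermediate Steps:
N(z) = 1 (N(z) = -5*(-1/5) = 1)
m = -4 (m = -5 + 1 = -4)
j(Q) = 4 - Q (j(Q) = (1 - 2)*(Q - 4) = -(-4 + Q) = 4 - Q)
c = 20
p(S) = 12 - 2*S (p(S) = -2*(S - (4 - 1*(-2))) = -2*(S - (4 + 2)) = -2*(S - 1*6) = -2*(S - 6) = -2*(-6 + S) = 12 - 2*S)
-411*p(c) = -411*(12 - 2*20) = -411*(12 - 40) = -411*(-28) = 11508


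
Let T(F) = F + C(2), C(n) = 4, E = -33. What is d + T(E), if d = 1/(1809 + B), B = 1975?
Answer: -109735/3784 ≈ -29.000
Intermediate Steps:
d = 1/3784 (d = 1/(1809 + 1975) = 1/3784 ≈ 0.00026427)
T(F) = 4 + F (T(F) = F + 4 = 4 + F)
d + T(E) = 1/3784 + (4 - 33) = 1/3784 - 29 = -109735/3784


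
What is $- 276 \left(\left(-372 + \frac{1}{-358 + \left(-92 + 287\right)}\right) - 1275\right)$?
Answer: $\frac{74095512}{163} \approx 4.5457 \cdot 10^{5}$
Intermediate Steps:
$- 276 \left(\left(-372 + \frac{1}{-358 + \left(-92 + 287\right)}\right) - 1275\right) = - 276 \left(\left(-372 + \frac{1}{-358 + 195}\right) - 1275\right) = - 276 \left(\left(-372 + \frac{1}{-163}\right) - 1275\right) = - 276 \left(\left(-372 - \frac{1}{163}\right) - 1275\right) = - 276 \left(- \frac{60637}{163} - 1275\right) = \left(-276\right) \left(- \frac{268462}{163}\right) = \frac{74095512}{163}$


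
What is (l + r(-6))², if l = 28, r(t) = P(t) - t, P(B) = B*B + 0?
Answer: 4900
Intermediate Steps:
P(B) = B² (P(B) = B² + 0 = B²)
r(t) = t² - t
(l + r(-6))² = (28 - 6*(-1 - 6))² = (28 - 6*(-7))² = (28 + 42)² = 70² = 4900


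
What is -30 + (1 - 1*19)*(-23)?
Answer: 384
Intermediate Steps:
-30 + (1 - 1*19)*(-23) = -30 + (1 - 19)*(-23) = -30 - 18*(-23) = -30 + 414 = 384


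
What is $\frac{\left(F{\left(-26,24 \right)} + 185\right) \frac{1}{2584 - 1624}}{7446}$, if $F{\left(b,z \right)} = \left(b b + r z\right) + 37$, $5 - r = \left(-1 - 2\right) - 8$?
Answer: $\frac{641}{3574080} \approx 0.00017935$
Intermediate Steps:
$r = 16$ ($r = 5 - \left(\left(-1 - 2\right) - 8\right) = 5 - \left(-3 - 8\right) = 5 - -11 = 5 + 11 = 16$)
$F{\left(b,z \right)} = 37 + b^{2} + 16 z$ ($F{\left(b,z \right)} = \left(b b + 16 z\right) + 37 = \left(b^{2} + 16 z\right) + 37 = 37 + b^{2} + 16 z$)
$\frac{\left(F{\left(-26,24 \right)} + 185\right) \frac{1}{2584 - 1624}}{7446} = \frac{\left(\left(37 + \left(-26\right)^{2} + 16 \cdot 24\right) + 185\right) \frac{1}{2584 - 1624}}{7446} = \frac{\left(37 + 676 + 384\right) + 185}{960} \cdot \frac{1}{7446} = \left(1097 + 185\right) \frac{1}{960} \cdot \frac{1}{7446} = 1282 \cdot \frac{1}{960} \cdot \frac{1}{7446} = \frac{641}{480} \cdot \frac{1}{7446} = \frac{641}{3574080}$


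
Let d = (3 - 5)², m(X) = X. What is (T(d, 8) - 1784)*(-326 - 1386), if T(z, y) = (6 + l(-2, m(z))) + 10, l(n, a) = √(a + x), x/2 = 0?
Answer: 3023392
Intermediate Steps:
x = 0 (x = 2*0 = 0)
d = 4 (d = (-2)² = 4)
l(n, a) = √a (l(n, a) = √(a + 0) = √a)
T(z, y) = 16 + √z (T(z, y) = (6 + √z) + 10 = 16 + √z)
(T(d, 8) - 1784)*(-326 - 1386) = ((16 + √4) - 1784)*(-326 - 1386) = ((16 + 2) - 1784)*(-1712) = (18 - 1784)*(-1712) = -1766*(-1712) = 3023392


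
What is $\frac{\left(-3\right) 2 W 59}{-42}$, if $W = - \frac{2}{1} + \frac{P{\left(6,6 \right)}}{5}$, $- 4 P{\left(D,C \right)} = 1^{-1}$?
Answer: $- \frac{2419}{140} \approx -17.279$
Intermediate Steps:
$P{\left(D,C \right)} = - \frac{1}{4}$ ($P{\left(D,C \right)} = - \frac{1}{4 \cdot 1} = \left(- \frac{1}{4}\right) 1 = - \frac{1}{4}$)
$W = - \frac{41}{20}$ ($W = - \frac{2}{1} - \frac{1}{4 \cdot 5} = \left(-2\right) 1 - \frac{1}{20} = -2 - \frac{1}{20} = - \frac{41}{20} \approx -2.05$)
$\frac{\left(-3\right) 2 W 59}{-42} = \frac{\left(-3\right) 2 \left(- \frac{41}{20}\right) 59}{-42} = \left(-6\right) \left(- \frac{41}{20}\right) 59 \left(- \frac{1}{42}\right) = \frac{123}{10} \cdot 59 \left(- \frac{1}{42}\right) = \frac{7257}{10} \left(- \frac{1}{42}\right) = - \frac{2419}{140}$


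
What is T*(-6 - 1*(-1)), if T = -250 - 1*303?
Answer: 2765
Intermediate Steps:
T = -553 (T = -250 - 303 = -553)
T*(-6 - 1*(-1)) = -553*(-6 - 1*(-1)) = -553*(-6 + 1) = -553*(-5) = 2765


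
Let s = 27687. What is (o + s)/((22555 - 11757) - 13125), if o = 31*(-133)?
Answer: -23564/2327 ≈ -10.126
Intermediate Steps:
o = -4123
(o + s)/((22555 - 11757) - 13125) = (-4123 + 27687)/((22555 - 11757) - 13125) = 23564/(10798 - 13125) = 23564/(-2327) = 23564*(-1/2327) = -23564/2327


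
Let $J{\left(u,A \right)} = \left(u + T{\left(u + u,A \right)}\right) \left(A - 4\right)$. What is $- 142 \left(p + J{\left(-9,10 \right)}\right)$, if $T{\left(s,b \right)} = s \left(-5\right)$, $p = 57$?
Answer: $-77106$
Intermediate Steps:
$T{\left(s,b \right)} = - 5 s$
$J{\left(u,A \right)} = - 9 u \left(-4 + A\right)$ ($J{\left(u,A \right)} = \left(u - 5 \left(u + u\right)\right) \left(A - 4\right) = \left(u - 5 \cdot 2 u\right) \left(-4 + A\right) = \left(u - 10 u\right) \left(-4 + A\right) = - 9 u \left(-4 + A\right)$)
$- 142 \left(p + J{\left(-9,10 \right)}\right) = - 142 \left(57 + 9 \left(-9\right) \left(4 - 10\right)\right) = - 142 \left(57 + 9 \left(-9\right) \left(-6\right)\right) = - 142 \left(57 + 486\right) = \left(-142\right) 543 = -77106$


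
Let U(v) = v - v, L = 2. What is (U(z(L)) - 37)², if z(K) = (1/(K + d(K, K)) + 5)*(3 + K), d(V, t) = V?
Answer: 1369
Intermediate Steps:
z(K) = (3 + K)*(5 + 1/(2*K)) (z(K) = (1/(K + K) + 5)*(3 + K) = (1/(2*K) + 5)*(3 + K) = (5 + 1/(2*K))*(3 + K) = (3 + K)*(5 + 1/(2*K)))
U(v) = 0
(U(z(L)) - 37)² = (0 - 37)² = (-37)² = 1369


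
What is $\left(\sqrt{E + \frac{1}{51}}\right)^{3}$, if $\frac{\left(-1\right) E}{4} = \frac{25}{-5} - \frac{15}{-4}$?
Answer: $\frac{4096 \sqrt{51}}{2601} \approx 11.246$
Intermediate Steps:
$E = 5$ ($E = - 4 \left(\frac{25}{-5} - \frac{15}{-4}\right) = - 4 \left(25 \left(- \frac{1}{5}\right) - - \frac{15}{4}\right) = - 4 \left(-5 + \frac{15}{4}\right) = \left(-4\right) \left(- \frac{5}{4}\right) = 5$)
$\left(\sqrt{E + \frac{1}{51}}\right)^{3} = \left(\sqrt{5 + \frac{1}{51}}\right)^{3} = \left(\sqrt{\frac{256}{51}}\right)^{3} = \left(\frac{16 \sqrt{51}}{51}\right)^{3} = \frac{4096 \sqrt{51}}{2601}$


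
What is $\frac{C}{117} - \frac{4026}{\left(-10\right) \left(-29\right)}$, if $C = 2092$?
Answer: $\frac{67819}{16965} \approx 3.9976$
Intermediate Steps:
$\frac{C}{117} - \frac{4026}{\left(-10\right) \left(-29\right)} = \frac{2092}{117} - \frac{4026}{\left(-10\right) \left(-29\right)} = 2092 \cdot \frac{1}{117} - \frac{4026}{290} = \frac{2092}{117} - \frac{2013}{145} = \frac{67819}{16965}$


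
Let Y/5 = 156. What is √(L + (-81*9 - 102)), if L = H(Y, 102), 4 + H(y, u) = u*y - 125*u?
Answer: 5*√2639 ≈ 256.86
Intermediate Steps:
Y = 780 (Y = 5*156 = 780)
H(y, u) = -4 - 125*u + u*y (H(y, u) = -4 + (u*y - 125*u) = -4 + (-125*u + u*y) = -4 - 125*u + u*y)
L = 66806 (L = -4 - 125*102 + 102*780 = -4 - 12750 + 79560 = 66806)
√(L + (-81*9 - 102)) = √(66806 + (-81*9 - 102)) = √(66806 + (-729 - 102)) = √(66806 - 831) = √65975 = 5*√2639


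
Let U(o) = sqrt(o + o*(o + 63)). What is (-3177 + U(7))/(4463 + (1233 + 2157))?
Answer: -3177/7853 + sqrt(497)/7853 ≈ -0.40172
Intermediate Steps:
U(o) = sqrt(o + o*(63 + o))
(-3177 + U(7))/(4463 + (1233 + 2157)) = (-3177 + sqrt(7*(64 + 7)))/(4463 + (1233 + 2157)) = (-3177 + sqrt(7*71))/(4463 + 3390) = (-3177 + sqrt(497))/7853 = (-3177 + sqrt(497))*(1/7853) = -3177/7853 + sqrt(497)/7853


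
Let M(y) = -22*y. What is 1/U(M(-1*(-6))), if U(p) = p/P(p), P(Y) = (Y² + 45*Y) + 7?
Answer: -11491/132 ≈ -87.053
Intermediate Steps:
P(Y) = 7 + Y² + 45*Y
U(p) = p/(7 + p² + 45*p)
1/U(M(-1*(-6))) = 1/((-(-22)*(-6))/(7 + (-(-22)*(-6))² + 45*(-(-22)*(-6)))) = 1/((-22*6)/(7 + (-22*6)² + 45*(-22*6))) = 1/(-132/(7 + (-132)² + 45*(-132))) = 1/(-132/(7 + 17424 - 5940)) = 1/(-132/11491) = -11491/132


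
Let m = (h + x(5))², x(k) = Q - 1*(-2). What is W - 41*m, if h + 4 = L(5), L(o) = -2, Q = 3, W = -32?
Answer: -73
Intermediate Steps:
x(k) = 5 (x(k) = 3 - 1*(-2) = 3 + 2 = 5)
h = -6 (h = -4 - 2 = -6)
m = 1 (m = (-6 + 5)² = (-1)² = 1)
W - 41*m = -32 - 41*1 = -32 - 41 = -73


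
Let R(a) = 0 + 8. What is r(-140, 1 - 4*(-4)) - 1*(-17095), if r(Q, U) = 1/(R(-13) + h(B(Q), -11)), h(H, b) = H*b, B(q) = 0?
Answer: 136761/8 ≈ 17095.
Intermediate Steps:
R(a) = 8
r(Q, U) = ⅛ (r(Q, U) = 1/(8 + 0*(-11)) = 1/(8 + 0) = 1/8 = ⅛)
r(-140, 1 - 4*(-4)) - 1*(-17095) = ⅛ - 1*(-17095) = ⅛ + 17095 = 136761/8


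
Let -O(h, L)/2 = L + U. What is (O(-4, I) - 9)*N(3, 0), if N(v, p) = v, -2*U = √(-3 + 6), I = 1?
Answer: -33 + 3*√3 ≈ -27.804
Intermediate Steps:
U = -√3/2 (U = -√(-3 + 6)/2 = -√3/2 ≈ -0.86602)
O(h, L) = √3 - 2*L (O(h, L) = -2*(L - √3/2) = √3 - 2*L)
(O(-4, I) - 9)*N(3, 0) = ((√3 - 2*1) - 9)*3 = ((√3 - 2) - 9)*3 = ((-2 + √3) - 9)*3 = (-11 + √3)*3 = -33 + 3*√3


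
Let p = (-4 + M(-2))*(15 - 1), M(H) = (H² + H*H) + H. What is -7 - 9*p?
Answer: -259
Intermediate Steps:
M(H) = H + 2*H² (M(H) = (H² + H²) + H = 2*H² + H = H + 2*H²)
p = 28 (p = (-4 - 2*(1 + 2*(-2)))*(15 - 1) = (-4 - 2*(1 - 4))*14 = (-4 - 2*(-3))*14 = (-4 + 6)*14 = 2*14 = 28)
-7 - 9*p = -7 - 9*28 = -7 - 252 = -259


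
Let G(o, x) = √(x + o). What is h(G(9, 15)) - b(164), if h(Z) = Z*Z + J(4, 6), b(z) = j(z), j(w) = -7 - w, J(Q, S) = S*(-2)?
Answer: 183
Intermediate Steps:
J(Q, S) = -2*S
G(o, x) = √(o + x)
b(z) = -7 - z
h(Z) = -12 + Z² (h(Z) = Z*Z - 2*6 = Z² - 12 = -12 + Z²)
h(G(9, 15)) - b(164) = (-12 + (√(9 + 15))²) - (-7 - 1*164) = (-12 + (√24)²) - (-7 - 164) = (-12 + (2*√6)²) - 1*(-171) = (-12 + 24) + 171 = 12 + 171 = 183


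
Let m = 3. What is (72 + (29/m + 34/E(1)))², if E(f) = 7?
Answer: 3301489/441 ≈ 7486.4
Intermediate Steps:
(72 + (29/m + 34/E(1)))² = (72 + (29/3 + 34/7))² = (72 + 305/21)² = (1817/21)² = 3301489/441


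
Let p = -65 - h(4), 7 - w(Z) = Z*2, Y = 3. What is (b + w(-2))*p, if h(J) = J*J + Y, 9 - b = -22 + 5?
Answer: -3108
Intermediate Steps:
b = 26 (b = 9 - (-22 + 5) = 9 - 1*(-17) = 9 + 17 = 26)
w(Z) = 7 - 2*Z (w(Z) = 7 - Z*2 = 7 - 2*Z)
h(J) = 3 + J² (h(J) = J*J + 3 = J² + 3 = 3 + J²)
p = -84 (p = -65 - (3 + 4²) = -65 - (3 + 16) = -65 - 1*19 = -65 - 19 = -84)
(b + w(-2))*p = (26 + (7 - 2*(-2)))*(-84) = (26 + (7 + 4))*(-84) = (26 + 11)*(-84) = 37*(-84) = -3108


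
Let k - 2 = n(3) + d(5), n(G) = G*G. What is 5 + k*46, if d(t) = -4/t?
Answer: 2371/5 ≈ 474.20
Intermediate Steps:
n(G) = G²
k = 51/5 (k = 2 + (3² - 4/5) = 2 + (9 - 4*⅕) = 2 + (9 - ⅘) = 2 + 41/5 = 51/5 ≈ 10.200)
5 + k*46 = 5 + (51/5)*46 = 5 + 2346/5 = 2371/5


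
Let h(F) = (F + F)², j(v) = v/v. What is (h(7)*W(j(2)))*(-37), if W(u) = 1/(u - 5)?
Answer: 1813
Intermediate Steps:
j(v) = 1
h(F) = 4*F² (h(F) = (2*F)² = 4*F²)
W(u) = 1/(-5 + u)
(h(7)*W(j(2)))*(-37) = ((4*7²)/(-5 + 1))*(-37) = ((4*49)/(-4))*(-37) = (196*(-¼))*(-37) = -49*(-37) = 1813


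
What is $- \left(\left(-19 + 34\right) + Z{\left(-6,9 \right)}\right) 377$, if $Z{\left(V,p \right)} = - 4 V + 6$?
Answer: $-16965$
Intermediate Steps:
$Z{\left(V,p \right)} = 6 - 4 V$
$- \left(\left(-19 + 34\right) + Z{\left(-6,9 \right)}\right) 377 = - \left(\left(-19 + 34\right) + \left(6 - -24\right)\right) 377 = - \left(15 + \left(6 + 24\right)\right) 377 = - \left(15 + 30\right) 377 = - 45 \cdot 377 = \left(-1\right) 16965 = -16965$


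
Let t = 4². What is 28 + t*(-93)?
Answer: -1460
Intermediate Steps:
t = 16
28 + t*(-93) = 28 + 16*(-93) = 28 - 1488 = -1460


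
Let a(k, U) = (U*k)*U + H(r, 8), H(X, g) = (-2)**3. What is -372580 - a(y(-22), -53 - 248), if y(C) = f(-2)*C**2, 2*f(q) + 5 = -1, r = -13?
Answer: 131180080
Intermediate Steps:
f(q) = -3 (f(q) = -5/2 + (1/2)*(-1) = -5/2 - 1/2 = -3)
H(X, g) = -8
y(C) = -3*C**2
a(k, U) = -8 + k*U**2 (a(k, U) = (U*k)*U - 8 = k*U**2 - 8 = -8 + k*U**2)
-372580 - a(y(-22), -53 - 248) = -372580 - (-8 + (-3*(-22)**2)*(-53 - 248)**2) = -372580 - (-8 - 3*484*(-301)**2) = -372580 - (-8 - 1452*90601) = -372580 - (-8 - 131552652) = -372580 - 1*(-131552660) = -372580 + 131552660 = 131180080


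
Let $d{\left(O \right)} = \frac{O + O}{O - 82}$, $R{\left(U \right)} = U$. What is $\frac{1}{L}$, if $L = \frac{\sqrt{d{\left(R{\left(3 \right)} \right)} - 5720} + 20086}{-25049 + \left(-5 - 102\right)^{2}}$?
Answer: $- \frac{2158039840}{3187279617} + \frac{1360 i \sqrt{35698994}}{3187279617} \approx -0.67708 + 0.0025495 i$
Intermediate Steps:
$d{\left(O \right)} = \frac{2 O}{-82 + O}$
$L = - \frac{10043}{6800} - \frac{i \sqrt{35698994}}{1074400}$ ($L = \frac{\sqrt{2 \cdot 3 \frac{1}{-82 + 3} - 5720} + 20086}{-25049 + \left(-5 - 102\right)^{2}} = \frac{\sqrt{2 \cdot 3 \frac{1}{-79} - 5720} + 20086}{-25049 + \left(-107\right)^{2}} = \frac{\sqrt{2 \cdot 3 \left(- \frac{1}{79}\right) - 5720} + 20086}{-25049 + 11449} = \frac{\sqrt{- \frac{6}{79} - 5720} + 20086}{-13600} = \left(\sqrt{- \frac{451886}{79}} + 20086\right) \left(- \frac{1}{13600}\right) = \left(\frac{i \sqrt{35698994}}{79} + 20086\right) \left(- \frac{1}{13600}\right) = \left(20086 + \frac{i \sqrt{35698994}}{79}\right) \left(- \frac{1}{13600}\right) = - \frac{10043}{6800} - \frac{i \sqrt{35698994}}{1074400} \approx -1.4769 - 0.0055611 i$)
$\frac{1}{L} = \frac{1}{- \frac{10043}{6800} - \frac{i \sqrt{35698994}}{1074400}}$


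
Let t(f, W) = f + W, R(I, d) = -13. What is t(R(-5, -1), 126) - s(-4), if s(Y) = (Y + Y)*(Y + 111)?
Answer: 969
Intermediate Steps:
t(f, W) = W + f
s(Y) = 2*Y*(111 + Y) (s(Y) = (2*Y)*(111 + Y) = 2*Y*(111 + Y))
t(R(-5, -1), 126) - s(-4) = (126 - 13) - 2*(-4)*(111 - 4) = 113 - 2*(-4)*107 = 113 - 1*(-856) = 113 + 856 = 969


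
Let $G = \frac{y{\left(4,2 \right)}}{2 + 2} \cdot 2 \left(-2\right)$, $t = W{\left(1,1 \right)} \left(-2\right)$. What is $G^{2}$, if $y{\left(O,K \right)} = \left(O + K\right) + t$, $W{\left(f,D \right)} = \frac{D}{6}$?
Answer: $\frac{289}{9} \approx 32.111$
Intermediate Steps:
$W{\left(f,D \right)} = \frac{D}{6}$ ($W{\left(f,D \right)} = D \frac{1}{6} = \frac{D}{6}$)
$t = - \frac{1}{3}$ ($t = \frac{1}{6} \cdot 1 \left(-2\right) = \frac{1}{6} \left(-2\right) = - \frac{1}{3} \approx -0.33333$)
$y{\left(O,K \right)} = - \frac{1}{3} + K + O$ ($y{\left(O,K \right)} = \left(O + K\right) - \frac{1}{3} = \left(K + O\right) - \frac{1}{3} = - \frac{1}{3} + K + O$)
$G = - \frac{17}{3}$ ($G = \frac{- \frac{1}{3} + 2 + 4}{2 + 2} \cdot 2 \left(-2\right) = \frac{17}{3 \cdot 4} \left(-4\right) = \frac{17}{3} \cdot \frac{1}{4} \left(-4\right) = \frac{17}{12} \left(-4\right) = - \frac{17}{3} \approx -5.6667$)
$G^{2} = \left(- \frac{17}{3}\right)^{2} = \frac{289}{9}$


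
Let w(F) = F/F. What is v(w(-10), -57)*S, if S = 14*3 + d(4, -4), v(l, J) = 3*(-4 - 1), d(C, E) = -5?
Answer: -555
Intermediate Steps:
w(F) = 1
v(l, J) = -15 (v(l, J) = 3*(-5) = -15)
S = 37 (S = 14*3 - 5 = 42 - 5 = 37)
v(w(-10), -57)*S = -15*37 = -555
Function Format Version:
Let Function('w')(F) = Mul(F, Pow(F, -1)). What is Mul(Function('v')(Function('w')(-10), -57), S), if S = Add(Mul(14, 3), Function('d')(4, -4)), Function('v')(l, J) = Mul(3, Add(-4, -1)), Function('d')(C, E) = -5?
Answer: -555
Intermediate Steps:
Function('w')(F) = 1
Function('v')(l, J) = -15 (Function('v')(l, J) = Mul(3, -5) = -15)
S = 37 (S = Add(Mul(14, 3), -5) = Add(42, -5) = 37)
Mul(Function('v')(Function('w')(-10), -57), S) = Mul(-15, 37) = -555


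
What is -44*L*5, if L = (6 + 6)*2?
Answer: -5280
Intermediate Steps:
L = 24 (L = 12*2 = 24)
-44*L*5 = -44*24*5 = -1056*5 = -5280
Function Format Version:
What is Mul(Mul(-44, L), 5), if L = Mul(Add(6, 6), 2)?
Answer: -5280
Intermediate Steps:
L = 24 (L = Mul(12, 2) = 24)
Mul(Mul(-44, L), 5) = Mul(Mul(-44, 24), 5) = Mul(-1056, 5) = -5280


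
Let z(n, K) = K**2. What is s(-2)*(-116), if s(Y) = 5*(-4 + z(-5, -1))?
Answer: 1740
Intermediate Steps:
s(Y) = -15 (s(Y) = 5*(-4 + (-1)**2) = 5*(-4 + 1) = 5*(-3) = -15)
s(-2)*(-116) = -15*(-116) = 1740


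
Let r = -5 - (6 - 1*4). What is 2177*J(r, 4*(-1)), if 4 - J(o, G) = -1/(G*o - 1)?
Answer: 237293/27 ≈ 8788.6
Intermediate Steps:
r = -7 (r = -5 - (6 - 4) = -5 - 1*2 = -5 - 2 = -7)
J(o, G) = 4 + 1/(-1 + G*o) (J(o, G) = 4 - (-1)/(G*o - 1) = 4 - (-1)/(-1 + G*o) = 4 + 1/(-1 + G*o))
2177*J(r, 4*(-1)) = 2177*((-3 + 4*(4*(-1))*(-7))/(-1 + (4*(-1))*(-7))) = 2177*((-3 + 4*(-4)*(-7))/(-1 - 4*(-7))) = 2177*((-3 + 112)/(-1 + 28)) = 2177*(109/27) = 237293/27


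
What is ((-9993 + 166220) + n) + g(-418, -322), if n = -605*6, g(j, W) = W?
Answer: 152275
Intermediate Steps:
n = -3630
((-9993 + 166220) + n) + g(-418, -322) = ((-9993 + 166220) - 3630) - 322 = (156227 - 3630) - 322 = 152597 - 322 = 152275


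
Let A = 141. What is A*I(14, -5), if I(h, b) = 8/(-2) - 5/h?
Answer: -8601/14 ≈ -614.36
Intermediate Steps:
I(h, b) = -4 - 5/h (I(h, b) = 8*(-½) - 5/h = -4 - 5/h)
A*I(14, -5) = 141*(-4 - 5/14) = 141*(-61/14) = -8601/14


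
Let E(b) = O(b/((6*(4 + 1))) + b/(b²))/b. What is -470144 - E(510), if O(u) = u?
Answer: -122284463071/260100 ≈ -4.7014e+5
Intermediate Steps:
E(b) = (1/b + b/30)/b (E(b) = (b/((6*(4 + 1))) + b/(b²))/b = (b/((6*5)) + b/b²)/b = (b/30 + 1/b)/b = (1/b + b/30)/b)
-470144 - E(510) = -470144 - (1/30 + 510⁻²) = -470144 - (1/30 + 1/260100) = -470144 - 1*8671/260100 = -470144 - 8671/260100 = -122284463071/260100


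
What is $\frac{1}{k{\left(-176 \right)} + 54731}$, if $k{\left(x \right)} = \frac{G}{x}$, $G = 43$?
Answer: $\frac{176}{9632613} \approx 1.8271 \cdot 10^{-5}$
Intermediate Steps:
$k{\left(x \right)} = \frac{43}{x}$
$\frac{1}{k{\left(-176 \right)} + 54731} = \frac{1}{\frac{43}{-176} + 54731} = \frac{1}{43 \left(- \frac{1}{176}\right) + 54731} = \frac{1}{- \frac{43}{176} + 54731} = \frac{1}{\frac{9632613}{176}} = \frac{176}{9632613}$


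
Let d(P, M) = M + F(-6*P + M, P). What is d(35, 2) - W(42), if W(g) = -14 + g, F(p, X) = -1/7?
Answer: -183/7 ≈ -26.143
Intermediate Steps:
F(p, X) = -⅐ (F(p, X) = -1*⅐ = -⅐)
d(P, M) = -⅐ + M (d(P, M) = M - ⅐ = -⅐ + M)
d(35, 2) - W(42) = (-⅐ + 2) - (-14 + 42) = 13/7 - 1*28 = 13/7 - 28 = -183/7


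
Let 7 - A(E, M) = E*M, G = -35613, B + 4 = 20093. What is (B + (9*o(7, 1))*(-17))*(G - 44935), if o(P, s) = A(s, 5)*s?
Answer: -1593481084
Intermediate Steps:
B = 20089 (B = -4 + 20093 = 20089)
A(E, M) = 7 - E*M
o(P, s) = s*(7 - 5*s) (o(P, s) = (7 - 1*s*5)*s = (7 - 5*s)*s = s*(7 - 5*s))
(B + (9*o(7, 1))*(-17))*(G - 44935) = (20089 + (9*(1*(7 - 5*1)))*(-17))*(-35613 - 44935) = (20089 + (9*(1*(7 - 5)))*(-17))*(-80548) = (20089 + (9*(1*2))*(-17))*(-80548) = (20089 + (9*2)*(-17))*(-80548) = (20089 + 18*(-17))*(-80548) = (20089 - 306)*(-80548) = 19783*(-80548) = -1593481084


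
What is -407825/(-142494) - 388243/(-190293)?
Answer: 1342712533/273895058 ≈ 4.9023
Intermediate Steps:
-407825/(-142494) - 388243/(-190293) = -407825*(-1/142494) - 388243*(-1/190293) = 37075/12954 + 388243/190293 = 1342712533/273895058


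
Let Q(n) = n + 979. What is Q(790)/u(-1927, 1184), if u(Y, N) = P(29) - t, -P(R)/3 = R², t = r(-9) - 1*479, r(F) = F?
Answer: -1769/2035 ≈ -0.86929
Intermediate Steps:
Q(n) = 979 + n
t = -488 (t = -9 - 1*479 = -9 - 479 = -488)
P(R) = -3*R²
u(Y, N) = -2035 (u(Y, N) = -3*29² - 1*(-488) = -3*841 + 488 = -2523 + 488 = -2035)
Q(790)/u(-1927, 1184) = (979 + 790)/(-2035) = 1769*(-1/2035) = -1769/2035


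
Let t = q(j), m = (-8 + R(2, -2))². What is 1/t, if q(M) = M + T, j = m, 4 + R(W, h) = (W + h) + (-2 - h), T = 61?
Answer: 1/205 ≈ 0.0048781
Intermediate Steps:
R(W, h) = -6 + W (R(W, h) = -4 + ((W + h) + (-2 - h)) = -4 + (-2 + W) = -6 + W)
m = 144 (m = (-8 + (-6 + 2))² = (-8 - 4)² = (-12)² = 144)
j = 144
q(M) = 61 + M (q(M) = M + 61 = 61 + M)
t = 205 (t = 61 + 144 = 205)
1/t = 1/205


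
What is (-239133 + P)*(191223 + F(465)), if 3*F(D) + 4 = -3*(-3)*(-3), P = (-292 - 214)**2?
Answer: 9696203114/3 ≈ 3.2321e+9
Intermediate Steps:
P = 256036 (P = (-506)**2 = 256036)
F(D) = -31/3 (F(D) = -4/3 + (-3*(-3)*(-3))/3 = -4/3 + (9*(-3))/3 = -4/3 + (1/3)*(-27) = -4/3 - 9 = -31/3)
(-239133 + P)*(191223 + F(465)) = (-239133 + 256036)*(191223 - 31/3) = 16903*(573638/3) = 9696203114/3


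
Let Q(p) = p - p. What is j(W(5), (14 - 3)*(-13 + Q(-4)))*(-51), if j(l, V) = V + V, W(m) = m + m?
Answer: 14586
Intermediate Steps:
Q(p) = 0
W(m) = 2*m
j(l, V) = 2*V
j(W(5), (14 - 3)*(-13 + Q(-4)))*(-51) = (2*((14 - 3)*(-13 + 0)))*(-51) = (2*(11*(-13)))*(-51) = (2*(-143))*(-51) = -286*(-51) = 14586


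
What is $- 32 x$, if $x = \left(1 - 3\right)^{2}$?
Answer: $-128$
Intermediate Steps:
$x = 4$ ($x = \left(1 - 3\right)^{2} = \left(-2\right)^{2} = 4$)
$- 32 x = \left(-32\right) 4 = -128$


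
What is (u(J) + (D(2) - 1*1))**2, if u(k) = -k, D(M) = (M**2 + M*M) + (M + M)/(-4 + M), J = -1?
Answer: 36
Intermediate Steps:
D(M) = 2*M**2 + 2*M/(-4 + M) (D(M) = (M**2 + M**2) + (2*M)/(-4 + M) = 2*M**2 + 2*M/(-4 + M))
(u(J) + (D(2) - 1*1))**2 = (-1*(-1) + (2*2*(1 + 2**2 - 4*2)/(-4 + 2) - 1*1))**2 = (1 + (2*2*(1 + 4 - 8)/(-2) - 1))**2 = (1 + (2*2*(-1/2)*(-3) - 1))**2 = (1 + (6 - 1))**2 = (1 + 5)**2 = 6**2 = 36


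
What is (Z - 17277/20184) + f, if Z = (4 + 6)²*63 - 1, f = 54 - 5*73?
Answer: 40281505/6728 ≈ 5987.1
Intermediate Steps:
f = -311 (f = 54 - 365 = -311)
Z = 6299 (Z = 10²*63 - 1 = 100*63 - 1 = 6300 - 1 = 6299)
(Z - 17277/20184) + f = (6299 - 17277/20184) - 311 = (6299 - 17277*1/20184) - 311 = (6299 - 5759/6728) - 311 = 42373913/6728 - 311 = 40281505/6728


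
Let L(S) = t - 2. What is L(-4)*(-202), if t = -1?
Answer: 606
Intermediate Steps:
L(S) = -3 (L(S) = -1 - 2 = -3)
L(-4)*(-202) = -3*(-202) = 606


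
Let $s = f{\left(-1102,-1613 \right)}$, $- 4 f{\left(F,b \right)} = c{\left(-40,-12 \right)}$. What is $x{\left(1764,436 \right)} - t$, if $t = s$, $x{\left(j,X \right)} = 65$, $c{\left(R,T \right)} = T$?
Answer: $62$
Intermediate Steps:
$f{\left(F,b \right)} = 3$ ($f{\left(F,b \right)} = \left(- \frac{1}{4}\right) \left(-12\right) = 3$)
$s = 3$
$t = 3$
$x{\left(1764,436 \right)} - t = 65 - 3 = 62$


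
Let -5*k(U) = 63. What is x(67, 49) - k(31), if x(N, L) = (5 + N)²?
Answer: 25983/5 ≈ 5196.6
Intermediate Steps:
k(U) = -63/5 (k(U) = -⅕*63 = -63/5)
x(67, 49) - k(31) = (5 + 67)² - 1*(-63/5) = 72² + 63/5 = 5184 + 63/5 = 25983/5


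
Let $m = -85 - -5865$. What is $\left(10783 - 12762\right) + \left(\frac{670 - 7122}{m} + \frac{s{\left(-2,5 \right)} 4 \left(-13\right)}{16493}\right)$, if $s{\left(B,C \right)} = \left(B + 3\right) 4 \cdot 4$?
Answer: $- \frac{47192095364}{23832385} \approx -1980.2$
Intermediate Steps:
$s{\left(B,C \right)} = 48 + 16 B$ ($s{\left(B,C \right)} = \left(3 + B\right) 4 \cdot 4 = \left(12 + 4 B\right) 4 = 48 + 16 B$)
$m = 5780$ ($m = -85 + 5865 = 5780$)
$\left(10783 - 12762\right) + \left(\frac{670 - 7122}{m} + \frac{s{\left(-2,5 \right)} 4 \left(-13\right)}{16493}\right) = \left(10783 - 12762\right) + \left(\frac{670 - 7122}{5780} + \frac{\left(48 + 16 \left(-2\right)\right) 4 \left(-13\right)}{16493}\right) = \left(10783 - 12762\right) - \left(\frac{1613}{1445} - \left(48 - 32\right) 4 \left(-13\right) \frac{1}{16493}\right) = -1979 - \left(\frac{1613}{1445} - 16 \cdot 4 \left(-13\right) \frac{1}{16493}\right) = -1979 - \left(\frac{1613}{1445} - 64 \left(-13\right) \frac{1}{16493}\right) = -1979 - \frac{27805449}{23832385} = - \frac{47192095364}{23832385}$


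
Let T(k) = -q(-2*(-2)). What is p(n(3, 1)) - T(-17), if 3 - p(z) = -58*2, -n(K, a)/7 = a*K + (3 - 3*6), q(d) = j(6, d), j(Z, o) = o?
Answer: 123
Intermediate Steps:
q(d) = d
n(K, a) = 105 - 7*K*a (n(K, a) = -7*(a*K + (3 - 3*6)) = -7*(K*a + (3 - 18)) = -7*(K*a - 15) = -7*(-15 + K*a) = 105 - 7*K*a)
p(z) = 119 (p(z) = 3 - (-58)*2 = 3 - 1*(-116) = 3 + 116 = 119)
T(k) = -4 (T(k) = -(-2)*(-2) = -1*4 = -4)
p(n(3, 1)) - T(-17) = 119 - 1*(-4) = 119 + 4 = 123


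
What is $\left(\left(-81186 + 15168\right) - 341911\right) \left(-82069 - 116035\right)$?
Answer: $80812366616$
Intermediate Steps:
$\left(\left(-81186 + 15168\right) - 341911\right) \left(-82069 - 116035\right) = \left(-66018 - 341911\right) \left(-198104\right) = \left(-407929\right) \left(-198104\right) = 80812366616$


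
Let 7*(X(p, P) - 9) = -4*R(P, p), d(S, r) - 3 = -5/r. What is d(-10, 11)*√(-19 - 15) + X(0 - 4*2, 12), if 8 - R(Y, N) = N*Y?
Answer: -353/7 + 28*I*√34/11 ≈ -50.429 + 14.842*I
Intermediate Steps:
d(S, r) = 3 - 5/r
R(Y, N) = 8 - N*Y
X(p, P) = 31/7 + 4*P*p/7 (X(p, P) = 9 + (-4*(8 - p*P))/7 = 9 + (-4*(8 - P*p))/7 = 9 + (-32 + 4*P*p)/7 = 9 + (-32/7 + 4*P*p/7) = 31/7 + 4*P*p/7)
d(-10, 11)*√(-19 - 15) + X(0 - 4*2, 12) = (3 - 5/11)*√(-19 - 15) + (31/7 + (4/7)*12*(0 - 4*2)) = (3 - 5*1/11)*√(-34) + (31/7 + (4/7)*12*(0 - 8)) = (3 - 5/11)*(I*√34) + (31/7 + (4/7)*12*(-8)) = 28*(I*√34)/11 + (31/7 - 384/7) = 28*I*√34/11 - 353/7 = -353/7 + 28*I*√34/11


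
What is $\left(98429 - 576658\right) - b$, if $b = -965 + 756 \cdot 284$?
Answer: $-691968$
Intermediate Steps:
$b = 213739$ ($b = -965 + 214704 = 213739$)
$\left(98429 - 576658\right) - b = \left(98429 - 576658\right) - 213739 = -478229 - 213739 = -691968$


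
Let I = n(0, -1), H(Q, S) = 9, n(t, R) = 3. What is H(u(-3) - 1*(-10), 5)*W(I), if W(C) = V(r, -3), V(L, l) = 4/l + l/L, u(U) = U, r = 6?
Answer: -33/2 ≈ -16.500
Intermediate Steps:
I = 3
W(C) = -11/6 (W(C) = 4/(-3) - 3/6 = 4*(-⅓) - 3*⅙ = -4/3 - ½ = -11/6)
H(u(-3) - 1*(-10), 5)*W(I) = 9*(-11/6) = -33/2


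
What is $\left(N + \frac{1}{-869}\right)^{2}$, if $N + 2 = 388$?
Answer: $\frac{112515297489}{755161} \approx 1.49 \cdot 10^{5}$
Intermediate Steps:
$N = 386$ ($N = -2 + 388 = 386$)
$\left(N + \frac{1}{-869}\right)^{2} = \left(386 + \frac{1}{-869}\right)^{2} = \left(386 - \frac{1}{869}\right)^{2} = \left(\frac{335433}{869}\right)^{2} = \frac{112515297489}{755161}$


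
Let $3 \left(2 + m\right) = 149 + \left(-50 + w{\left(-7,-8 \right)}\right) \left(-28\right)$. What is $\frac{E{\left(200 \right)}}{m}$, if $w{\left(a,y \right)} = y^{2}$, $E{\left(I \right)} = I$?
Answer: $- \frac{200}{83} \approx -2.4096$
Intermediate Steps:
$m = -83$ ($m = -2 + \frac{149 + \left(-50 + \left(-8\right)^{2}\right) \left(-28\right)}{3} = -2 + \frac{149 + \left(-50 + 64\right) \left(-28\right)}{3} = -2 + \frac{149 + 14 \left(-28\right)}{3} = -2 + \frac{149 - 392}{3} = -2 + \frac{1}{3} \left(-243\right) = -2 - 81 = -83$)
$\frac{E{\left(200 \right)}}{m} = \frac{200}{-83} = 200 \left(- \frac{1}{83}\right) = - \frac{200}{83}$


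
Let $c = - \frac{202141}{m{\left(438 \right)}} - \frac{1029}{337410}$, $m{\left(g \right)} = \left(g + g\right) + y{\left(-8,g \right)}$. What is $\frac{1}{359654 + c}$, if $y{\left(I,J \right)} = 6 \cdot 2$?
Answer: $\frac{16645560}{5982853052431} \approx 2.7822 \cdot 10^{-6}$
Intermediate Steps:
$y{\left(I,J \right)} = 12$
$m{\left(g \right)} = 12 + 2 g$ ($m{\left(g \right)} = \left(g + g\right) + 12 = 2 g + 12 = 12 + 2 g$)
$c = - \frac{3789183809}{16645560}$ ($c = - \frac{202141}{12 + 2 \cdot 438} - \frac{1029}{337410} = - \frac{202141}{12 + 876} - \frac{343}{112470} = - \frac{202141}{888} - \frac{343}{112470} = - \frac{3789183809}{16645560} \approx -227.64$)
$\frac{1}{359654 + c} = \frac{1}{359654 - \frac{3789183809}{16645560}} = \frac{1}{\frac{5982853052431}{16645560}} = \frac{16645560}{5982853052431}$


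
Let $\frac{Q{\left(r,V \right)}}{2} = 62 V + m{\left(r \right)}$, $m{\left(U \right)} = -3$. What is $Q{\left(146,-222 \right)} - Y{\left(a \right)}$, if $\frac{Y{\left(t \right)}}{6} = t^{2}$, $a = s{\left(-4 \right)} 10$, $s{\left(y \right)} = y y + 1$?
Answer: $-200934$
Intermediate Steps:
$s{\left(y \right)} = 1 + y^{2}$ ($s{\left(y \right)} = y^{2} + 1 = 1 + y^{2}$)
$a = 170$ ($a = \left(1 + \left(-4\right)^{2}\right) 10 = \left(1 + 16\right) 10 = 17 \cdot 10 = 170$)
$Q{\left(r,V \right)} = -6 + 124 V$ ($Q{\left(r,V \right)} = 2 \left(62 V - 3\right) = 2 \left(-3 + 62 V\right) = -6 + 124 V$)
$Y{\left(t \right)} = 6 t^{2}$
$Q{\left(146,-222 \right)} - Y{\left(a \right)} = \left(-6 + 124 \left(-222\right)\right) - 6 \cdot 170^{2} = \left(-6 - 27528\right) - 6 \cdot 28900 = -27534 - 173400 = -200934$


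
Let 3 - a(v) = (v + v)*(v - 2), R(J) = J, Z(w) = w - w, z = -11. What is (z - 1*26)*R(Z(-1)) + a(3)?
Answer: -3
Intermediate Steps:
Z(w) = 0
a(v) = 3 - 2*v*(-2 + v) (a(v) = 3 - (v + v)*(v - 2) = 3 - 2*v*(-2 + v))
(z - 1*26)*R(Z(-1)) + a(3) = (-11 - 1*26)*0 + (3 - 2*3² + 4*3) = (-11 - 26)*0 + (3 - 2*9 + 12) = -37*0 + (3 - 18 + 12) = 0 - 3 = -3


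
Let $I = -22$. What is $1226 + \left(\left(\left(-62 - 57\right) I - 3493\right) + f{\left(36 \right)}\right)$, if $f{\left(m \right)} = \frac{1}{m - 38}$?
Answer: $\frac{701}{2} \approx 350.5$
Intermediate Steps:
$f{\left(m \right)} = \frac{1}{-38 + m}$
$1226 + \left(\left(\left(-62 - 57\right) I - 3493\right) + f{\left(36 \right)}\right) = 1226 - \left(3493 - \frac{1}{-38 + 36} - \left(-62 - 57\right) \left(-22\right)\right) = 1226 + \left(\left(\left(-119\right) \left(-22\right) - 3493\right) + \frac{1}{-2}\right) = 1226 + \left(\left(2618 - 3493\right) - \frac{1}{2}\right) = 1226 - \frac{1751}{2} = \frac{701}{2}$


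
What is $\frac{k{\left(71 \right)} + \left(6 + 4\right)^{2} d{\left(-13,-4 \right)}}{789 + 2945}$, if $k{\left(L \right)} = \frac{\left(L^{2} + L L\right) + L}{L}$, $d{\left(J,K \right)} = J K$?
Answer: $\frac{5343}{3734} \approx 1.4309$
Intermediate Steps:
$k{\left(L \right)} = \frac{L + 2 L^{2}}{L}$ ($k{\left(L \right)} = \frac{\left(L^{2} + L^{2}\right) + L}{L} = \frac{2 L^{2} + L}{L} = \frac{L + 2 L^{2}}{L}$)
$\frac{k{\left(71 \right)} + \left(6 + 4\right)^{2} d{\left(-13,-4 \right)}}{789 + 2945} = \frac{\left(1 + 2 \cdot 71\right) + \left(6 + 4\right)^{2} \left(\left(-13\right) \left(-4\right)\right)}{789 + 2945} = \frac{\left(1 + 142\right) + 10^{2} \cdot 52}{3734} = \left(143 + 100 \cdot 52\right) \frac{1}{3734} = \left(143 + 5200\right) \frac{1}{3734} = 5343 \cdot \frac{1}{3734} = \frac{5343}{3734}$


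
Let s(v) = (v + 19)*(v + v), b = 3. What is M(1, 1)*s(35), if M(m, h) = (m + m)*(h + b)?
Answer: 30240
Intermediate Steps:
M(m, h) = 2*m*(3 + h) (M(m, h) = (m + m)*(h + 3) = (2*m)*(3 + h) = 2*m*(3 + h))
s(v) = 2*v*(19 + v) (s(v) = (19 + v)*(2*v) = 2*v*(19 + v))
M(1, 1)*s(35) = (2*1*(3 + 1))*(2*35*(19 + 35)) = (2*1*4)*(2*35*54) = 8*3780 = 30240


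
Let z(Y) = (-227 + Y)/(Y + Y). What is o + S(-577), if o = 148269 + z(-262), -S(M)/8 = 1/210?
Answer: 8157809629/55020 ≈ 1.4827e+5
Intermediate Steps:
S(M) = -4/105 (S(M) = -8/210 = -8*1/210 = -4/105)
z(Y) = (-227 + Y)/(2*Y) (z(Y) = (-227 + Y)/((2*Y)) = (-227 + Y)*(1/(2*Y)) = (-227 + Y)/(2*Y))
o = 77693445/524 (o = 148269 + (½)*(-227 - 262)/(-262) = 148269 + (½)*(-1/262)*(-489) = 148269 + 489/524 = 77693445/524 ≈ 1.4827e+5)
o + S(-577) = 77693445/524 - 4/105 = 8157809629/55020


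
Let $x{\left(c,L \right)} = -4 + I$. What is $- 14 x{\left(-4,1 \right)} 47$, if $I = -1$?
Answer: $3290$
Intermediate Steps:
$x{\left(c,L \right)} = -5$ ($x{\left(c,L \right)} = -4 - 1 = -5$)
$- 14 x{\left(-4,1 \right)} 47 = \left(-14\right) \left(-5\right) 47 = 70 \cdot 47 = 3290$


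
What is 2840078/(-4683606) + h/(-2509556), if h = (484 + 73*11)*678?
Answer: -2803545952621/2938442884734 ≈ -0.95409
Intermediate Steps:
h = 872586 (h = (484 + 803)*678 = 1287*678 = 872586)
2840078/(-4683606) + h/(-2509556) = 2840078/(-4683606) + 872586/(-2509556) = 2840078*(-1/4683606) + 872586*(-1/2509556) = -1420039/2341803 - 436293/1254778 = -2803545952621/2938442884734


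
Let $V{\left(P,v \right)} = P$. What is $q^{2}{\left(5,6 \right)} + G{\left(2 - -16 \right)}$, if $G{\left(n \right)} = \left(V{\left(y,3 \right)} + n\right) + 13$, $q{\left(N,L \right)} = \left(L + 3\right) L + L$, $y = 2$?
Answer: $3633$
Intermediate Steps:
$q{\left(N,L \right)} = L + L \left(3 + L\right)$ ($q{\left(N,L \right)} = \left(3 + L\right) L + L = L \left(3 + L\right) + L = L + L \left(3 + L\right)$)
$G{\left(n \right)} = 15 + n$ ($G{\left(n \right)} = \left(2 + n\right) + 13 = 15 + n$)
$q^{2}{\left(5,6 \right)} + G{\left(2 - -16 \right)} = \left(6 \left(4 + 6\right)\right)^{2} + \left(15 + \left(2 - -16\right)\right) = \left(6 \cdot 10\right)^{2} + \left(15 + \left(2 + 16\right)\right) = 60^{2} + \left(15 + 18\right) = 3600 + 33 = 3633$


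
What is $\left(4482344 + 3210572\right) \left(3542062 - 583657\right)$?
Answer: $22758761158980$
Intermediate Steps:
$\left(4482344 + 3210572\right) \left(3542062 - 583657\right) = 7692916 \cdot 2958405 = 22758761158980$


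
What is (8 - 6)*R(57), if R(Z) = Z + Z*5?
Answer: 684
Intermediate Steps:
R(Z) = 6*Z (R(Z) = Z + 5*Z = 6*Z)
(8 - 6)*R(57) = (8 - 6)*(6*57) = 2*342 = 684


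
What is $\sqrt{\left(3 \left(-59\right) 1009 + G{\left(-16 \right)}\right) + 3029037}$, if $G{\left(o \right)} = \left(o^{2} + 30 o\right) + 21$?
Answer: $\sqrt{2850241} \approx 1688.3$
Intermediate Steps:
$G{\left(o \right)} = 21 + o^{2} + 30 o$
$\sqrt{\left(3 \left(-59\right) 1009 + G{\left(-16 \right)}\right) + 3029037} = \sqrt{\left(3 \left(-59\right) 1009 + \left(21 + \left(-16\right)^{2} + 30 \left(-16\right)\right)\right) + 3029037} = \sqrt{\left(\left(-177\right) 1009 + \left(21 + 256 - 480\right)\right) + 3029037} = \sqrt{\left(-178593 - 203\right) + 3029037} = \sqrt{-178796 + 3029037} = \sqrt{2850241}$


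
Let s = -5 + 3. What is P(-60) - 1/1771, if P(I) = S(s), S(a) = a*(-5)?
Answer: 17709/1771 ≈ 9.9994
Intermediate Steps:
s = -2
S(a) = -5*a
P(I) = 10 (P(I) = -5*(-2) = 10)
P(-60) - 1/1771 = 10 - 1/1771 = 17709/1771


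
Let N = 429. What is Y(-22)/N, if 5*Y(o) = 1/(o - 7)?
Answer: -1/62205 ≈ -1.6076e-5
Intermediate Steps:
Y(o) = 1/(5*(-7 + o)) (Y(o) = 1/(5*(o - 7)) = 1/(5*(-7 + o)))
Y(-22)/N = (1/(5*(-7 - 22)))/429 = ((⅕)/(-29))*(1/429) = ((⅕)*(-1/29))*(1/429) = -1/145*1/429 = -1/62205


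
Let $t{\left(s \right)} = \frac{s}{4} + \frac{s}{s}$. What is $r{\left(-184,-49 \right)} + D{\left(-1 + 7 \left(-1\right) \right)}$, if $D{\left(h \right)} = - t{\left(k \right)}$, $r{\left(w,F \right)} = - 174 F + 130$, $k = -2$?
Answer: $\frac{17311}{2} \approx 8655.5$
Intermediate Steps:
$t{\left(s \right)} = 1 + \frac{s}{4}$ ($t{\left(s \right)} = s \frac{1}{4} + 1 = \frac{s}{4} + 1 = 1 + \frac{s}{4}$)
$r{\left(w,F \right)} = 130 - 174 F$
$D{\left(h \right)} = - \frac{1}{2}$ ($D{\left(h \right)} = - (1 + \frac{1}{4} \left(-2\right)) = - (1 - \frac{1}{2}) = \left(-1\right) \frac{1}{2} = - \frac{1}{2}$)
$r{\left(-184,-49 \right)} + D{\left(-1 + 7 \left(-1\right) \right)} = \left(130 - -8526\right) - \frac{1}{2} = \left(130 + 8526\right) - \frac{1}{2} = 8656 - \frac{1}{2} = \frac{17311}{2}$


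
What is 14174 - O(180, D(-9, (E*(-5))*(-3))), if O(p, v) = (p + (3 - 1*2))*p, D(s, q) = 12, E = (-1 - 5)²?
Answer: -18406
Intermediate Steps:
E = 36 (E = (-6)² = 36)
O(p, v) = p*(1 + p) (O(p, v) = (p + (3 - 2))*p = (p + 1)*p = (1 + p)*p = p*(1 + p))
14174 - O(180, D(-9, (E*(-5))*(-3))) = 14174 - 180*(1 + 180) = 14174 - 180*181 = 14174 - 1*32580 = 14174 - 32580 = -18406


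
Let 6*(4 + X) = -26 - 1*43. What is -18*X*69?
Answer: 19251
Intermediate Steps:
X = -31/2 (X = -4 + (-26 - 1*43)/6 = -4 + (-26 - 43)/6 = -4 + (⅙)*(-69) = -4 - 23/2 = -31/2 ≈ -15.500)
-18*X*69 = -18*(-31/2)*69 = 279*69 = 19251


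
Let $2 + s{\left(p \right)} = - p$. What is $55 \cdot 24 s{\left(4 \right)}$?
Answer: $-7920$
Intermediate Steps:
$s{\left(p \right)} = -2 - p$
$55 \cdot 24 s{\left(4 \right)} = 55 \cdot 24 \left(-2 - 4\right) = 1320 \left(-2 - 4\right) = 1320 \left(-6\right) = -7920$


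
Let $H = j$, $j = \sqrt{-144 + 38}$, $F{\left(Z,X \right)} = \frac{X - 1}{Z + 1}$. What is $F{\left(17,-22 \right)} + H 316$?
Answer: $- \frac{23}{18} + 316 i \sqrt{106} \approx -1.2778 + 3253.4 i$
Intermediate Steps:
$F{\left(Z,X \right)} = \frac{-1 + X}{1 + Z}$
$j = i \sqrt{106}$ ($j = \sqrt{-106} = i \sqrt{106} \approx 10.296 i$)
$H = i \sqrt{106} \approx 10.296 i$
$F{\left(17,-22 \right)} + H 316 = \frac{-1 - 22}{1 + 17} + i \sqrt{106} \cdot 316 = \frac{1}{18} \left(-23\right) + 316 i \sqrt{106} = - \frac{23}{18} + 316 i \sqrt{106}$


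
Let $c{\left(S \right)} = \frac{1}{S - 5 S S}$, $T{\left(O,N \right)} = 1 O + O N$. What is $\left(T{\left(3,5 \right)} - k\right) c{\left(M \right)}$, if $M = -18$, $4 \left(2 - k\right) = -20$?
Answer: $- \frac{11}{1638} \approx -0.0067155$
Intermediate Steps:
$k = 7$ ($k = 2 - -5 = 2 + 5 = 7$)
$T{\left(O,N \right)} = O + N O$
$c{\left(S \right)} = \frac{1}{S - 5 S^{2}}$
$\left(T{\left(3,5 \right)} - k\right) c{\left(M \right)} = \left(3 \left(1 + 5\right) - 7\right) \left(- \frac{1}{\left(-18\right) \left(-1 + 5 \left(-18\right)\right)}\right) = \left(3 \cdot 6 - 7\right) \left(\left(-1\right) \left(- \frac{1}{18}\right) \frac{1}{-1 - 90}\right) = \left(18 - 7\right) \left(\left(-1\right) \left(- \frac{1}{18}\right) \frac{1}{-91}\right) = 11 \left(\left(-1\right) \left(- \frac{1}{18}\right) \left(- \frac{1}{91}\right)\right) = 11 \left(- \frac{1}{1638}\right) = - \frac{11}{1638}$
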